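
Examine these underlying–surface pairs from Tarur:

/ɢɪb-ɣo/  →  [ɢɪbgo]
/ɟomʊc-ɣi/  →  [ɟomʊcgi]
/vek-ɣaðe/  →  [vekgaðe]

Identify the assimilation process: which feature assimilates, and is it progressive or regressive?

progressive manner assimilation

Underlying /ɣ/ is realised as [g] next to /b/; /b/ itself does not change.
The change fricative → stop matches the manner of the preceding /b/, identifying this as manner assimilation.
Place and voice are unchanged, so the assimilation is partial, not total.
The other alternating forms pattern the same way: /ɣ/ → [g] after /c/ (fricative → stop, matching a stop); /ɣ/ → [g] after /k/ (fricative → stop, matching a stop) — only manner changes, and always toward the preceding segment.
Since the segment that changes follows the conditioning segment, the assimilation is progressive.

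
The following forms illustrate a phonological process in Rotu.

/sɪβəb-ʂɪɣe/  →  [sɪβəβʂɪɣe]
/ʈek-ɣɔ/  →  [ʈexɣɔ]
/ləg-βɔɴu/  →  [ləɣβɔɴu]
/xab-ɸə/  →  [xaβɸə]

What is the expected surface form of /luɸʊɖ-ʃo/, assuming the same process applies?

The data show regressive manner assimilation: /b/ → [β] before /ʂ/; /k/ → [x] before /ɣ/; /g/ → [ɣ] before /β/; /b/ → [β] before /ɸ/. In each pair only manner changes, matching the following consonant, while place and voice stay constant.
/ɖ/ is a voiced retroflex stop. The following trigger /ʃ/ is a fricative, so /ɖ/ must become a fricative as well.
A voiced retroflex fricative is [ʐ], so the surface segment is [ʐ].

[luɸʊʐʃo]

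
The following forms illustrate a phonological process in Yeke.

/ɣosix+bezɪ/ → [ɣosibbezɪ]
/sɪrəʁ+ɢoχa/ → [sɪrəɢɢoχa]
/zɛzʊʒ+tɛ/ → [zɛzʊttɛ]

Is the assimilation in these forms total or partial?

total assimilation

Comparing underlying and surface forms, /x/ → [b] is the alternation; the neighbouring /b/ is constant.
The output [b] is identical to the trigger /b/ — every feature (place, manner, voicing) has been copied — so this is total assimilation.
The remaining alternations confirm this: /ʁ/ → [ɢ] before /ɢ/; /ʒ/ → [t] before /t/ — in each case the output is a copy of the following consonant.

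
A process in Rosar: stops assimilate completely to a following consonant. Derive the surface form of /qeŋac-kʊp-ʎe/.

/c/ is the segment targeted by the rule; it sits immediately before /k/, so it assimilates completely and surfaces as [k].
The same rule applies at the second boundary: /p/ → [ʎ] next to /ʎ/.

[qeŋakkʊʎʎe]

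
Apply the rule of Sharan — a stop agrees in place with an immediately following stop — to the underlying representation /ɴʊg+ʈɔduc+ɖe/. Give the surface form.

[ɴʊɖʈɔduʈɖe]

The rule targets /g/ (voiced velar stop), which sits before the trigger /ʈ/ (retroflex).
Changing only its place to retroflex gives [ɖ] — the voiced retroflex stop.
At the second juncture, /c/ likewise becomes [ʈ] adjacent to /ɖ/.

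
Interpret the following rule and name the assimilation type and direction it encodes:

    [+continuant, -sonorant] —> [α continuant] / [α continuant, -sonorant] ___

The rule copies [continuant] (continuancy) from the environment onto the target fricatives; since [±continuant] encodes the stop/fricative manner contrast, the assimilating dimension is manner.
Since the environment is written before the underscore, the trigger precedes the target; the direction is progressive.

progressive manner assimilation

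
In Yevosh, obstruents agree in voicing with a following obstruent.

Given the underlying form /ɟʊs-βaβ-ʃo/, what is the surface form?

The rule targets /s/ (voiceless alveolar fricative), which sits before the trigger /β/ (voiced).
Changing only its voicing to voiced gives [z] — the voiced alveolar fricative.
The same rule applies at the second boundary: /β/ → [ɸ] next to /ʃ/.

[ɟʊzβaɸʃo]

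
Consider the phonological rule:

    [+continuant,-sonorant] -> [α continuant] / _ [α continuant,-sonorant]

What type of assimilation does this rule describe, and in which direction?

regressive manner assimilation

The shared variable α links the value of [continuant] on the target to that of the neighbouring obstruent. [continuant] distinguishes stops from fricatives — a manner-of-articulation feature — so this is manner assimilation.
Since the environment is written after the underscore, the trigger follows the target; the direction is regressive.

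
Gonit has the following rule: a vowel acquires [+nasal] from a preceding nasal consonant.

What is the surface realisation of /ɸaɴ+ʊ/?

/ʊ/ sits next to the nasal /ɴ/ and is therefore nasalised to [ʊ̃].

[ɸaɴʊ̃]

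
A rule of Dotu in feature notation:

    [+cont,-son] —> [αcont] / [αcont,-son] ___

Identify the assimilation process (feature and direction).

progressive manner assimilation

The rule copies [cont] (continuancy) from the environment onto the target fricatives; since [±cont] encodes the stop/fricative manner contrast, the assimilating dimension is manner.
The conditioning segment sits to the left of the focus bar, meaning the trigger precedes the segment that changes — progressive assimilation.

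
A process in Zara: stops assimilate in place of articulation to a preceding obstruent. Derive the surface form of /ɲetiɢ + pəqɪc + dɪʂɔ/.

[ɲetiɢqəqɪcɟɪʂɔ]

/p/ is a voiceless bilabial stop. The preceding trigger /ɢ/ is uvular, so /p/ must become uvular as well.
Changing only its place to uvular gives [q] — the voiceless uvular stop.
The same rule applies at the second boundary: /d/ → [ɟ] next to /c/.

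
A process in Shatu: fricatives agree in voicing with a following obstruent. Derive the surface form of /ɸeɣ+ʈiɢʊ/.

/ɣ/ is a voiced velar fricative. The following trigger /ʈ/ is voiceless, so /ɣ/ must become voiceless as well.
Changing only its voicing to voiceless gives [x] — the voiceless velar fricative.

[ɸexʈiɢʊ]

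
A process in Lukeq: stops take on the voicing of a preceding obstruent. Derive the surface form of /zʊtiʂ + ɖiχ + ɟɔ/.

[zʊtiʂʈiχcɔ]

The rule targets /ɖ/ (voiced retroflex stop), which sits after the trigger /ʂ/ (voiceless).
Changing only its voicing to voiceless gives [ʈ] — the voiceless retroflex stop.
At the second juncture, /ɟ/ likewise becomes [c] adjacent to /χ/.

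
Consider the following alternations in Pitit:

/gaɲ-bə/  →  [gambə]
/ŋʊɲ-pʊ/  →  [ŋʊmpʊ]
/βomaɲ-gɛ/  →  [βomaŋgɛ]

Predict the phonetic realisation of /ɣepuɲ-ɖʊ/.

[ɣepuɳɖʊ]

The data show regressive place assimilation: /ɲ/ → [m] before /b/; /ɲ/ → [m] before /p/; /ɲ/ → [ŋ] before /g/. In each pair only place changes, matching the following consonant, while manner and voice stay constant.
The rule targets /ɲ/ (voiced palatal nasal), which sits before the trigger /ɖ/ (retroflex).
Changing only its place to retroflex gives [ɳ] — the voiced retroflex nasal.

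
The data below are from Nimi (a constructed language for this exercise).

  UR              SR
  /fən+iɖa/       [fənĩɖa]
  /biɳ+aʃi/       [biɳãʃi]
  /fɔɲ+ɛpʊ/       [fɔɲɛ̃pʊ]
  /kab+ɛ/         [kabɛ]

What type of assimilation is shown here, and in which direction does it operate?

The vowel /i/ surfaces as nasalised [ĩ] next to the preceding nasal /n/ — it has acquired the [+nasal] feature of its neighbour.
The other forms show the same pattern: /a/ → [ã] after /ɳ/; /ɛ/ → [ɛ̃] after /ɲ/ — each time a vowel is nasalised next to a preceding nasal.
No change occurs in [kabɛ] because the vowel at the boundary is adjacent to an oral consonant, not a nasal (/ɛ/ next to /b/).
Because the conditioning nasal is to the left of the vowel that changes, the process is progressive (perseverative).

progressive nasality assimilation (vowel nasalisation)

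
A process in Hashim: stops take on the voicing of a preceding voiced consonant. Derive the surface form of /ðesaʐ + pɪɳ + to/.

[ðesaʐbɪɳdo]

The rule targets /p/ (voiceless bilabial stop), which sits after the trigger /ʐ/ (voiced).
A voiced bilabial stop is [b], so the surface segment is [b].
The same rule applies at the second boundary: /t/ → [d] next to /ɳ/.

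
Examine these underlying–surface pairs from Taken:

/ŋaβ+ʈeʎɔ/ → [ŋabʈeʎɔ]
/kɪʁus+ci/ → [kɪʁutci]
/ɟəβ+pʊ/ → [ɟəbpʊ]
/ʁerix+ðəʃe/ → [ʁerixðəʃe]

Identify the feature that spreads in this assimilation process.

manner

Comparing underlying and surface forms, /β/ → [b] is the alternation; the neighbouring /ʈ/ is constant.
/β/ is a fricative while /ʈ/ is a stop; the output [b] is a stop, matching the trigger — so the feature that spreads is manner.
Checking the remaining alternations: /s/ → [t] before /c/ (fricative → stop, matching a stop); /β/ → [b] before /p/ (fricative → stop, matching a stop) — only manner changes, and always toward the following segment.
No alternation appears in [ʁerixðəʃe]: there the adjacent consonants already agree in manner (/x/ and /ð/ are both fricatives), so this form is consistent with the same rule.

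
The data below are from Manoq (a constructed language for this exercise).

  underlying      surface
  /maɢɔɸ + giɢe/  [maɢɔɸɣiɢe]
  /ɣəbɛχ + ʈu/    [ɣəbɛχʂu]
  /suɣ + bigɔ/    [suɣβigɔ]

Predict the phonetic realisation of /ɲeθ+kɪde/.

[ɲeθxɪde]

The data show progressive manner assimilation: /g/ → [ɣ] after /ɸ/; /ʈ/ → [ʂ] after /χ/; /b/ → [β] after /ɣ/. In each pair only manner changes, matching the preceding consonant, while place and voice stay constant.
The rule targets /k/ (voiceless velar stop), which sits after the trigger /θ/ (fricative).
Changing only its manner to fricative gives [x] — the voiceless velar fricative.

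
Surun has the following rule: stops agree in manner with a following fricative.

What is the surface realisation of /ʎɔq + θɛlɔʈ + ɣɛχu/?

[ʎɔχθɛlɔʂɣɛχu]

The rule targets /q/ (voiceless uvular stop), which sits before the trigger /θ/ (fricative).
A voiceless uvular fricative is [χ], so the surface segment is [χ].
At the second juncture, /ʈ/ likewise becomes [ʂ] adjacent to /ɣ/.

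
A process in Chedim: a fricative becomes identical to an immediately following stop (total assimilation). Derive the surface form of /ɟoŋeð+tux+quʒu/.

/ð/ is the segment targeted by the rule; it sits immediately before /t/, so it assimilates completely and surfaces as [t].
At the second juncture, /x/ likewise becomes [q] adjacent to /q/.

[ɟoŋettuqquʒu]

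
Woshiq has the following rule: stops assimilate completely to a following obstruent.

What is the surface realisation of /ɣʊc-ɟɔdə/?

/c/ is the segment targeted by the rule; it sits immediately before /ɟ/, so it assimilates completely and surfaces as [ɟ].

[ɣʊɟɟɔdə]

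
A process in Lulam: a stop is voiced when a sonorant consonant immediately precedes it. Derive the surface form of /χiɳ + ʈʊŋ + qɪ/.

[χiɳɖʊŋɢɪ]

The rule targets /ʈ/ (voiceless retroflex stop), which sits after the trigger /ɳ/ (voiced).
The voiced retroflex stop is [ɖ], so /ʈ/ → [ɖ].
At the second juncture, /q/ likewise becomes [ɢ] adjacent to /ŋ/.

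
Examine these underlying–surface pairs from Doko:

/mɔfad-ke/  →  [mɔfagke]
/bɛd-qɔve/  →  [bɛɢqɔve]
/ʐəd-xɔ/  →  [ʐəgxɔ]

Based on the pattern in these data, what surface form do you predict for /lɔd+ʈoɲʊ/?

[lɔɖʈoɲʊ]

The data show regressive place assimilation: /d/ → [g] before /k/; /d/ → [ɢ] before /q/; /d/ → [g] before /x/. In each pair only place changes, matching the following consonant, while manner and voice stay constant.
The rule targets /d/ (voiced alveolar stop), which sits before the trigger /ʈ/ (retroflex).
A voiced retroflex stop is [ɖ], so the surface segment is [ɖ].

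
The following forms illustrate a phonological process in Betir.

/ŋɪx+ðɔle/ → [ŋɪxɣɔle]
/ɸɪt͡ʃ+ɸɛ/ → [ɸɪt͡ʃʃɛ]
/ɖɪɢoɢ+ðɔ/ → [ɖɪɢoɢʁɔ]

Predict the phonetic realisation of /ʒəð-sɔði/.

[ʒəðθɔði]

The data show progressive place assimilation: /ð/ → [ɣ] after /x/; /ɸ/ → [ʃ] after /t͡ʃ/; /ð/ → [ʁ] after /ɢ/. In each pair only place changes, matching the preceding consonant, while manner and voice stay constant.
The rule targets /s/ (voiceless alveolar fricative), which sits after the trigger /ð/ (dental).
A voiceless dental fricative is [θ], so the surface segment is [θ].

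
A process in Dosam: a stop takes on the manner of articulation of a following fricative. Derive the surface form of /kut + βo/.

/t/ is a voiceless alveolar stop. The following trigger /β/ is a fricative, so /t/ must become a fricative as well.
Changing only its manner to fricative gives [s] — the voiceless alveolar fricative.

[kusβo]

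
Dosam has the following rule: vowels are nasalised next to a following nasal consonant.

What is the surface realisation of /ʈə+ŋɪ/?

The vowel /ə/ is adjacent to the following nasal /ŋ/, so it acquires [+nasal] and surfaces as [ə̃].

[ʈə̃ŋɪ]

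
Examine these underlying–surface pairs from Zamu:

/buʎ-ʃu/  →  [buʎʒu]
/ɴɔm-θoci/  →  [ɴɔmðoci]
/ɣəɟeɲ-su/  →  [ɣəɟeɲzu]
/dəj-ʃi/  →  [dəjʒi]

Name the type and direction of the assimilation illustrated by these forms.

progressive voicing assimilation

Underlying /ʃ/ is realised as [ʒ] next to /ʎ/; /ʎ/ itself does not change.
The change voiceless → voiced matches the voicing of the preceding /ʎ/, identifying this as voicing assimilation.
Place and manner are unchanged, so the assimilation is partial, not total.
The same holds elsewhere in the data: /θ/ → [ð] after /m/ (voiceless → voiced, matching voiced); /s/ → [z] after /ɲ/ (voiceless → voiced, matching voiced); /ʃ/ → [ʒ] after /j/ (voiceless → voiced, matching voiced) — only voicing changes, and always toward the preceding segment.
Since the segment that changes follows the conditioning segment, the assimilation is progressive.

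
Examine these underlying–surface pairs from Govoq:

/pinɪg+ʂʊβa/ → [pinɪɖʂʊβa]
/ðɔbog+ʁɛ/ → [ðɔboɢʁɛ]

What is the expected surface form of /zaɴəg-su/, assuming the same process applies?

[zaɴədsu]

The data show regressive place assimilation: /g/ → [ɖ] before /ʂ/; /g/ → [ɢ] before /ʁ/. In each pair only place changes, matching the following consonant, while manner and voice stay constant.
/g/ is a voiced velar stop. The following trigger /s/ is alveolar, so /g/ must become alveolar as well.
A voiced alveolar stop is [d], so the surface segment is [d].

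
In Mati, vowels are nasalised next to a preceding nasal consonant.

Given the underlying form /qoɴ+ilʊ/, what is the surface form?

[qoɴĩlʊ]

/i/ sits next to the nasal /ɴ/ and is therefore nasalised to [ĩ].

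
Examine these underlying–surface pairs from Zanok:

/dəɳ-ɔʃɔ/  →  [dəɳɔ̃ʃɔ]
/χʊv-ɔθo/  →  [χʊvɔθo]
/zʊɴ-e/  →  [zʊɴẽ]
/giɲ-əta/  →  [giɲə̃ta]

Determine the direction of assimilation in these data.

progressive

The vowel /ɔ/ surfaces as nasalised [ɔ̃] next to the preceding nasal /ɳ/ — it has acquired the [+nasal] feature of its neighbour.
Likewise in the remaining data: /e/ → [ẽ] after /ɴ/; /ə/ → [ə̃] after /ɲ/ — each time a vowel is nasalised next to a preceding nasal.
No change occurs in [χʊvɔθo] because the vowel at the boundary is adjacent to an oral consonant, not a nasal (/ɔ/ next to /v/).
Because the conditioning nasal is to the left of the vowel that changes, the process is progressive (perseverative).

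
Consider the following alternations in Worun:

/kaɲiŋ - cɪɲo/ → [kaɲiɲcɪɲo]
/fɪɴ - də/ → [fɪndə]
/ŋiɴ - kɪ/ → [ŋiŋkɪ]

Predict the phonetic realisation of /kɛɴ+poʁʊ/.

[kɛmpoʁʊ]

The data show regressive place assimilation: /ŋ/ → [ɲ] before /c/; /ɴ/ → [n] before /d/; /ɴ/ → [ŋ] before /k/. In each pair only place changes, matching the following consonant, while manner and voice stay constant.
/ɴ/ is a voiced uvular nasal. The following trigger /p/ is bilabial, so /ɴ/ must become bilabial as well.
A voiced bilabial nasal is [m], so the surface segment is [m].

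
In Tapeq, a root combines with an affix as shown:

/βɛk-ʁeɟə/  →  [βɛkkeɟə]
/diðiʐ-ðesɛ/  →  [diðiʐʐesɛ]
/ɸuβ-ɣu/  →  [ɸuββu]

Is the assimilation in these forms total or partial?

total assimilation

The segment that alternates is /ʁ/, which surfaces as [k] when adjacent to /k/.
The output [k] is identical to the trigger /k/ — every feature (place, manner, voicing) has been copied — so this is total assimilation.
The remaining alternations confirm this: /ð/ → [ʐ] after /ʐ/; /ɣ/ → [β] after /β/ — in each case the output is a copy of the preceding consonant.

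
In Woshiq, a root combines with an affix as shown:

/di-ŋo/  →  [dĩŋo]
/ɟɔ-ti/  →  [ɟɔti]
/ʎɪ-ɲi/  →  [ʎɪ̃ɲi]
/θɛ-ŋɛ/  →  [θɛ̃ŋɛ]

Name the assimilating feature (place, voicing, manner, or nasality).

The vowel /i/ surfaces as nasalised [ĩ] next to the following nasal /ŋ/ — it has acquired the [+nasal] feature of its neighbour.
The other forms show the same pattern: /ɪ/ → [ɪ̃] before /ɲ/; /ɛ/ → [ɛ̃] before /ŋ/ — each time a vowel is nasalised next to a following nasal.
No change occurs in [ɟɔti] because the vowel at the boundary is adjacent to an oral consonant, not a nasal (/ɔ/ next to /t/).

nasality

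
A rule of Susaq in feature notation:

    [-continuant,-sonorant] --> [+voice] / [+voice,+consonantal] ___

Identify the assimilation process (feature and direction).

The target ([-continuant,-sonorant], stops) acquires [+voice] next to a voiced consonant ([+voice,+consonantal]) — it takes on the voicing of its neighbour, so the feature that spreads is voicing.
Since the environment is written before the underscore, the trigger precedes the target; the direction is progressive.

progressive voicing assimilation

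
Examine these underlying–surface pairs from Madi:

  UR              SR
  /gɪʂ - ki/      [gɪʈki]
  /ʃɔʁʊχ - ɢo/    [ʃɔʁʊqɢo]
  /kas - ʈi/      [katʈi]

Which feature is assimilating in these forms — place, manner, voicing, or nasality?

manner

The segment that alternates is /ʂ/, which surfaces as [ʈ] when adjacent to /k/.
The change fricative → stop matches the manner of the following /k/, identifying this as manner assimilation.
The other alternating forms pattern the same way: /χ/ → [q] before /ɢ/ (fricative → stop, matching a stop); /s/ → [t] before /ʈ/ (fricative → stop, matching a stop) — only manner changes, and always toward the following segment.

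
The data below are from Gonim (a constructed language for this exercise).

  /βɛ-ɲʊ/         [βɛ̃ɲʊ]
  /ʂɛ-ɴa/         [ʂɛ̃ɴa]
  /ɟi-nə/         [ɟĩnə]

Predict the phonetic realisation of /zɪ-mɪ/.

The data show regressive nasality assimilation (vowel nasalisation): /ɛ/ → [ɛ̃] before /ɲ/; /ɛ/ → [ɛ̃] before /ɴ/; /i/ → [ĩ] before /n/ — a vowel is nasalised by an immediately following nasal consonant.
/ɪ/ sits next to the nasal /m/ and is therefore nasalised to [ɪ̃].

[zɪ̃mɪ]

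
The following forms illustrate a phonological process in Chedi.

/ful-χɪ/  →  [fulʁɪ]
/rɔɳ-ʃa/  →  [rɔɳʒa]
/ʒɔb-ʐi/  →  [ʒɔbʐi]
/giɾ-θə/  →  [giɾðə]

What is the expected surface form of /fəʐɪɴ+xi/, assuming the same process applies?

The data show progressive voicing assimilation: /χ/ → [ʁ] after /l/; /ʃ/ → [ʒ] after /ɳ/; /θ/ → [ð] after /ɾ/. In each pair only voicing changes, matching the preceding consonant, while place and manner stay constant.
Nothing changes in [ʒɔbʐi]: there the adjacent consonants already agree in voicing (/ʐ/ and /b/ are both voiced), so this form is consistent with the same rule.
/x/ is a voiceless velar fricative. The preceding trigger /ɴ/ is voiced, so /x/ must become voiced as well.
Changing only its voicing to voiced gives [ɣ] — the voiced velar fricative.

[fəʐɪɴɣi]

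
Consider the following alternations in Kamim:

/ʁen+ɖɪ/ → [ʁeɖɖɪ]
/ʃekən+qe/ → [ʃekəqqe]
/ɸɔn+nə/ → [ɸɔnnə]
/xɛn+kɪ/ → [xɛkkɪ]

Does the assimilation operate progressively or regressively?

regressive

Underlying /n/ is realised as [ɖ] next to /ɖ/; /ɖ/ itself does not change.
The output [ɖ] is identical to the trigger /ɖ/ — every feature (place, manner, voicing) has been copied — so this is total assimilation.
The remaining alternations confirm this: /n/ → [q] before /q/; /n/ → [k] before /k/ — in each case the output is a copy of the following consonant.
In [ɸɔnnə] the two consonants at the boundary are already identical (/n/ + /n/), so the rule applies vacuously and nothing changes.
Since the segment that changes precedes the conditioning segment, the assimilation is regressive.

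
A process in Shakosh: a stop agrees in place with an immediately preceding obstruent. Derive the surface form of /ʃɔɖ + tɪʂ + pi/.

The rule targets /t/ (voiceless alveolar stop), which sits after the trigger /ɖ/ (retroflex).
A voiceless retroflex stop is [ʈ], so the surface segment is [ʈ].
The same rule applies at the second boundary: /p/ → [ʈ] next to /ʂ/.

[ʃɔɖʈɪʂʈi]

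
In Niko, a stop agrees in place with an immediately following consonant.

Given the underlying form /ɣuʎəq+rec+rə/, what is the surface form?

The rule targets /q/ (voiceless uvular stop), which sits before the trigger /r/ (alveolar).
Changing only its place to alveolar gives [t] — the voiceless alveolar stop.
At the second juncture, /c/ likewise becomes [t] adjacent to /r/.

[ɣuʎətretrə]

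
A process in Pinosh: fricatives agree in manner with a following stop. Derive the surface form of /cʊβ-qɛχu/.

/β/ is a voiced bilabial fricative. The following trigger /q/ is a stop, so /β/ must become a stop as well.
Changing only its manner to stop gives [b] — the voiced bilabial stop.

[cʊbqɛχu]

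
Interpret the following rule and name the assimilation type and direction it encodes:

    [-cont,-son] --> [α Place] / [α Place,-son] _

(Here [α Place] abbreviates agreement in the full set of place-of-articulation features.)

The shared variable α links the value of the place features (abbreviated [Place]) on the target to the same value on the neighbouring segment, so place is the feature that assimilates.
Since the environment is written before the underscore, the trigger precedes the target; the direction is progressive.

progressive place assimilation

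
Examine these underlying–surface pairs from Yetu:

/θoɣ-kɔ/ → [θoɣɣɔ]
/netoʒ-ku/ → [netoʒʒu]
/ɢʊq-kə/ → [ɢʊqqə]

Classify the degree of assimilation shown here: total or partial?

total assimilation

Underlying /k/ is realised as [ɣ] next to /ɣ/; /ɣ/ itself does not change.
The output [ɣ] is identical to the trigger /ɣ/ — every feature (place, manner, voicing) has been copied — so this is total assimilation.
The remaining alternations confirm this: /k/ → [ʒ] after /ʒ/; /k/ → [q] after /q/ — in each case the output is a copy of the preceding consonant.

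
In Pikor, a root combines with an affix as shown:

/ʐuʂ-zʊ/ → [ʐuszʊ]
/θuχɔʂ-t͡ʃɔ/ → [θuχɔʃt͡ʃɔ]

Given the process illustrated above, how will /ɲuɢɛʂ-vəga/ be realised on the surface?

[ɲuɢɛfvəga]

The data show regressive place assimilation: /ʂ/ → [s] before /z/; /ʂ/ → [ʃ] before /t͡ʃ/. In each pair only place changes, matching the following consonant, while manner and voice stay constant.
/ʂ/ is a voiceless retroflex fricative. The following trigger /v/ is labiodental, so /ʂ/ must become labiodental as well.
A voiceless labiodental fricative is [f], so the surface segment is [f].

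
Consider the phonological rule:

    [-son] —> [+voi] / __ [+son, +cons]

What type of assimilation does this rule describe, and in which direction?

regressive voicing assimilation

The target ([-son], obstruents) acquires [+voi] next to a sonorant consonant ([+son, +cons]) — it takes on the voicing of its neighbour, so the feature that spreads is voicing.
The conditioning segment sits to the right of the focus bar, meaning the trigger follows the segment that changes — regressive assimilation.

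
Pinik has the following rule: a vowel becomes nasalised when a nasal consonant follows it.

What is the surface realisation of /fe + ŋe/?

/e/ sits next to the nasal /ŋ/ and is therefore nasalised to [ẽ].

[fẽŋe]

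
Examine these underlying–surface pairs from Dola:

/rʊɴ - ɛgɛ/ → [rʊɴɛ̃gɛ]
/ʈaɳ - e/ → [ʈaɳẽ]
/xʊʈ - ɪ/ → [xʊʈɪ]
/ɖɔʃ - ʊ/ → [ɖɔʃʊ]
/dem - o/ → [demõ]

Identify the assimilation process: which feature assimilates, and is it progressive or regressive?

progressive nasality assimilation (vowel nasalisation)

The vowel /ɛ/ surfaces as nasalised [ɛ̃] next to the preceding nasal /ɴ/ — it has acquired the [+nasal] feature of its neighbour.
Likewise in the remaining data: /e/ → [ẽ] after /ɳ/; /o/ → [õ] after /m/ — each time a vowel is nasalised next to a preceding nasal.
No change occurs in [xʊʈɪ], [ɖɔʃʊ] because the vowel at the boundary is adjacent to an oral consonant, not a nasal (/ɪ/ next to /ʈ/; /ʊ/ next to /ʃ/).
Because the conditioning nasal is to the left of the vowel that changes, the process is progressive (perseverative).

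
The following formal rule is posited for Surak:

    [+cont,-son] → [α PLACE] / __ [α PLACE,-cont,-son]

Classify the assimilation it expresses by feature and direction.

regressive place assimilation

The shared variable α links the value of the place features (abbreviated [PLACE]) on the target to the same value on the neighbouring segment, so place is the feature that assimilates.
The conditioning segment sits to the right of the focus bar, meaning the trigger follows the segment that changes — regressive assimilation.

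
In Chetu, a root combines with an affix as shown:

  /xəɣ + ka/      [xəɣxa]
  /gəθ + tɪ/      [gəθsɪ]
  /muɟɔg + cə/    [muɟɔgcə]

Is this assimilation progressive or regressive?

The segment that alternates is /k/, which surfaces as [x] when adjacent to /ɣ/.
/k/ is a stop while /ɣ/ is a fricative; the output [x] is a fricative, matching the trigger — so the feature that spreads is manner.
Checking the remaining alternation: /t/ → [s] after /θ/ (stop → fricative, matching a fricative) — only manner changes, and always toward the preceding segment.
No alternation appears in [muɟɔgcə]: there the adjacent consonants already agree in manner (/c/ and /g/ are both stops), so this form is consistent with the same rule.
The trigger is the preceding segment, so the direction is progressive (perseverative).

progressive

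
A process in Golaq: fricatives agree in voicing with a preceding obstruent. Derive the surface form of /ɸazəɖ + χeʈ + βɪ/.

The rule targets /χ/ (voiceless uvular fricative), which sits after the trigger /ɖ/ (voiced).
Changing only its voicing to voiced gives [ʁ] — the voiced uvular fricative.
At the second juncture, /β/ likewise becomes [ɸ] adjacent to /ʈ/.

[ɸazəɖʁeʈɸɪ]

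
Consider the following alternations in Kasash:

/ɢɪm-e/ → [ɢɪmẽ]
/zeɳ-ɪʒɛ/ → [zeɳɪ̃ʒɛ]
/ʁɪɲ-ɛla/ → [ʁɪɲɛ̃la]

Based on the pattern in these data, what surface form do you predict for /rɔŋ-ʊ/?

The data show progressive nasality assimilation (vowel nasalisation): /e/ → [ẽ] after /m/; /ɪ/ → [ɪ̃] after /ɳ/; /ɛ/ → [ɛ̃] after /ɲ/ — a vowel is nasalised by an immediately preceding nasal consonant.
/ʊ/ sits next to the nasal /ŋ/ and is therefore nasalised to [ʊ̃].

[rɔŋʊ̃]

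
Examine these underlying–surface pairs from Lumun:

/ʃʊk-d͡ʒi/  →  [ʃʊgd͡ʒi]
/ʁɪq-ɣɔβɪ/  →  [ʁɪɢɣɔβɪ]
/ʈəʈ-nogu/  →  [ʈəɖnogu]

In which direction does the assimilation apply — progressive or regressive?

Comparing underlying and surface forms, /k/ → [g] is the alternation; the neighbouring /d͡ʒ/ is constant.
The change voiceless → voiced matches the voicing of the following /d͡ʒ/, identifying this as voicing assimilation.
The same holds elsewhere in the data: /q/ → [ɢ] before /ɣ/ (voiceless → voiced, matching voiced); /ʈ/ → [ɖ] before /n/ (voiceless → voiced, matching voiced) — only voicing changes, and always toward the following segment.
The trigger is the following segment, so the direction is regressive (anticipatory).

regressive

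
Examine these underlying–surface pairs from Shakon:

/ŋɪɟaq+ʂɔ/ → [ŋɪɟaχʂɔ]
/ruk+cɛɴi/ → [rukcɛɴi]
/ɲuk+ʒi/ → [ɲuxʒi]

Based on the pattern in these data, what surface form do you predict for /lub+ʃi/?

The data show regressive manner assimilation: /q/ → [χ] before /ʂ/; /k/ → [x] before /ʒ/. In each pair only manner changes, matching the following consonant, while place and voice stay constant.
No alternation appears in [rukcɛɴi]: there the adjacent consonants already agree in manner (/k/ and /c/ are both stops), so this form is consistent with the same rule.
The rule targets /b/ (voiced bilabial stop), which sits before the trigger /ʃ/ (fricative).
Changing only its manner to fricative gives [β] — the voiced bilabial fricative.

[luβʃi]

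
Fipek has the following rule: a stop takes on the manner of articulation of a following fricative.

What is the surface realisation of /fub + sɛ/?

/b/ is a voiced bilabial stop. The following trigger /s/ is a fricative, so /b/ must become a fricative as well.
The voiced bilabial fricative is [β], so /b/ → [β].

[fuβsɛ]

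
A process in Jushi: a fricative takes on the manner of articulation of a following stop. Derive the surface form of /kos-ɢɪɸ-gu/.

[kotɢɪpgu]

/s/ is a voiceless alveolar fricative. The following trigger /ɢ/ is a stop, so /s/ must become a stop as well.
A voiceless alveolar stop is [t], so the surface segment is [t].
At the second juncture, /ɸ/ likewise becomes [p] adjacent to /g/.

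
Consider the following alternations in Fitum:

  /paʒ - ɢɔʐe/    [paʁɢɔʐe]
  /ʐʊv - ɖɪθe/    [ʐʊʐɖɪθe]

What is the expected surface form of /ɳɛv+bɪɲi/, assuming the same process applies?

The data show regressive place assimilation: /ʒ/ → [ʁ] before /ɢ/; /v/ → [ʐ] before /ɖ/. In each pair only place changes, matching the following consonant, while manner and voice stay constant.
The rule targets /v/ (voiced labiodental fricative), which sits before the trigger /b/ (bilabial).
Changing only its place to bilabial gives [β] — the voiced bilabial fricative.

[ɳɛβbɪɲi]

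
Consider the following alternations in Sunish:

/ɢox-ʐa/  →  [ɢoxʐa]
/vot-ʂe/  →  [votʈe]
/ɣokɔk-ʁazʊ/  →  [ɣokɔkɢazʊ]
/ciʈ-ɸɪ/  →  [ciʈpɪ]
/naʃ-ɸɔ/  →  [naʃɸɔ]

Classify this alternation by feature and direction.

progressive manner assimilation

The segment that alternates is /ʂ/, which surfaces as [ʈ] when adjacent to /t/.
The change fricative → stop matches the manner of the preceding /t/, identifying this as manner assimilation.
Place and voice are unchanged, so the assimilation is partial, not total.
Checking the remaining alternations: /ʁ/ → [ɢ] after /k/ (fricative → stop, matching a stop); /ɸ/ → [p] after /ʈ/ (fricative → stop, matching a stop) — only manner changes, and always toward the preceding segment.
Nothing changes in [ɢoxʐa], [naʃɸɔ]: there the adjacent consonants already agree in manner (/ʐ/ and /x/ are both fricatives; /ɸ/ and /ʃ/ are both fricatives), so these forms are consistent with the same rule.
Since the segment that changes follows the conditioning segment, the assimilation is progressive.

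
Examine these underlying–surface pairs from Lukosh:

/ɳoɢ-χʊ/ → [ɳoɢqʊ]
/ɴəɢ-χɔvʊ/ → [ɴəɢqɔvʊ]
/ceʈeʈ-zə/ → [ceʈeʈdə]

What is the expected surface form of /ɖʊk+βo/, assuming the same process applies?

The data show progressive manner assimilation: /χ/ → [q] after /ɢ/; /z/ → [d] after /ʈ/. In each pair only manner changes, matching the preceding consonant, while place and voice stay constant.
The rule targets /β/ (voiced bilabial fricative), which sits after the trigger /k/ (stop).
The voiced bilabial stop is [b], so /β/ → [b].

[ɖʊkbo]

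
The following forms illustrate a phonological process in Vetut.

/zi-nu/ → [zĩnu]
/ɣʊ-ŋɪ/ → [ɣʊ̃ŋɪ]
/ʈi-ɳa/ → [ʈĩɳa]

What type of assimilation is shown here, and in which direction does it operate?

regressive nasality assimilation (vowel nasalisation)

The vowel /i/ surfaces as nasalised [ĩ] next to the following nasal /n/ — it has acquired the [+nasal] feature of its neighbour.
The other forms show the same pattern: /ʊ/ → [ʊ̃] before /ŋ/; /i/ → [ĩ] before /ɳ/ — each time a vowel is nasalised next to a following nasal.
Because the conditioning nasal is to the right of the vowel that changes, the process is regressive (anticipatory).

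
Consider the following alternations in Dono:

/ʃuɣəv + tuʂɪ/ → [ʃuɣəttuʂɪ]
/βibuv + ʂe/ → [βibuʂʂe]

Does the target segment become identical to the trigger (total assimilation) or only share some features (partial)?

The segment that alternates is /v/, which surfaces as [t] when adjacent to /t/.
The output [t] is identical to the trigger /t/ — every feature (place, manner, voicing) has been copied — so this is total assimilation.
The remaining alternation confirms this: /v/ → [ʂ] before /ʂ/ — in each case the output is a copy of the following consonant.

total assimilation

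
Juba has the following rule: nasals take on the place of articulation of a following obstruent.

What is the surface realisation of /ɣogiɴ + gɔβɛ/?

[ɣogiŋgɔβɛ]

The rule targets /ɴ/ (voiced uvular nasal), which sits before the trigger /g/ (velar).
A voiced velar nasal is [ŋ], so the surface segment is [ŋ].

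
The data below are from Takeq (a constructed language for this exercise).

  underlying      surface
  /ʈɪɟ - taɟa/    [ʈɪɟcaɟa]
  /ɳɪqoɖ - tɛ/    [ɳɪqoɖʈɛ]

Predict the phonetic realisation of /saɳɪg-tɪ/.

[saɳɪgkɪ]

The data show progressive place assimilation: /t/ → [c] after /ɟ/; /t/ → [ʈ] after /ɖ/. In each pair only place changes, matching the preceding consonant, while manner and voice stay constant.
The rule targets /t/ (voiceless alveolar stop), which sits after the trigger /g/ (velar).
Changing only its place to velar gives [k] — the voiceless velar stop.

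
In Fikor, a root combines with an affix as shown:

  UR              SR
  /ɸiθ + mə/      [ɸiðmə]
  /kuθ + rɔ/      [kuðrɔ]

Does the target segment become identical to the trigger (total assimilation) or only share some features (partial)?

The segment that alternates is /θ/, which surfaces as [ð] when adjacent to /m/.
The change voiceless → voiced matches the voicing of the following /m/, identifying this as voicing assimilation.
Place and manner are unchanged, so the assimilation is partial, not total.
The other alternating form patterns the same way: /θ/ → [ð] before /r/ (voiceless → voiced, matching voiced) — only voicing changes, and always toward the following segment.

partial assimilation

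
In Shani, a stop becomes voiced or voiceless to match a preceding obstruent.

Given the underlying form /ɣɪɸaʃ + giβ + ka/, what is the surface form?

/g/ is a voiced velar stop. The preceding trigger /ʃ/ is voiceless, so /g/ must become voiceless as well.
Changing only its voicing to voiceless gives [k] — the voiceless velar stop.
The same rule applies at the second boundary: /k/ → [g] next to /β/.

[ɣɪɸaʃkiβga]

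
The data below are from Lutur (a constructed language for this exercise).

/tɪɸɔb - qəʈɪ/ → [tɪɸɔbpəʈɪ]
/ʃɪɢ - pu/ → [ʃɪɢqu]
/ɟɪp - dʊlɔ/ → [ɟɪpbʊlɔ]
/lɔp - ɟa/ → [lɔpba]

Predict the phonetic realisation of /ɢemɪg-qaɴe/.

[ɢemɪgkaɴe]

The data show progressive place assimilation: /q/ → [p] after /b/; /p/ → [q] after /ɢ/; /d/ → [b] after /p/; /ɟ/ → [b] after /p/. In each pair only place changes, matching the preceding consonant, while manner and voice stay constant.
The rule targets /q/ (voiceless uvular stop), which sits after the trigger /g/ (velar).
The voiceless velar stop is [k], so /q/ → [k].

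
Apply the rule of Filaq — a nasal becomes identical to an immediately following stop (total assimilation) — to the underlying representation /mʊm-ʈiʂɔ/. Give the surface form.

[mʊʈʈiʂɔ]

/m/ is the segment targeted by the rule; it sits immediately before /ʈ/, so it assimilates completely and surfaces as [ʈ].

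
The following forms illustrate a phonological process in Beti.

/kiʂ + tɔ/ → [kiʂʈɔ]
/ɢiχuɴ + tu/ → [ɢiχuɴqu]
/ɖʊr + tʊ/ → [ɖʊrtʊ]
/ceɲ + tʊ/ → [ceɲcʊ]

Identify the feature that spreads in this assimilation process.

The segment that alternates is /t/, which surfaces as [ʈ] when adjacent to /ʂ/.
/t/ is alveolar while /ʂ/ is retroflex; the output [ʈ] is retroflex, matching the trigger — so the feature that spreads is place.
The other alternating forms pattern the same way: /t/ → [q] after /ɴ/ (alveolar → uvular, matching uvular); /t/ → [c] after /ɲ/ (alveolar → palatal, matching palatal) — only place changes, and always toward the preceding segment.
Nothing changes in [ɖʊrtʊ]: there the adjacent consonants already agree in place (/t/ and /r/ are both alveolar), so this form is consistent with the same rule.

place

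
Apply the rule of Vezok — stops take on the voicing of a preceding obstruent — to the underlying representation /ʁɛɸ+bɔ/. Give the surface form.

[ʁɛɸpɔ]

The rule targets /b/ (voiced bilabial stop), which sits after the trigger /ɸ/ (voiceless).
Changing only its voicing to voiceless gives [p] — the voiceless bilabial stop.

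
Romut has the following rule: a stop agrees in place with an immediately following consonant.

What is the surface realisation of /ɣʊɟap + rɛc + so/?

/p/ is a voiceless bilabial stop. The following trigger /r/ is alveolar, so /p/ must become alveolar as well.
Changing only its place to alveolar gives [t] — the voiceless alveolar stop.
The same rule applies at the second boundary: /c/ → [t] next to /s/.

[ɣʊɟatrɛtso]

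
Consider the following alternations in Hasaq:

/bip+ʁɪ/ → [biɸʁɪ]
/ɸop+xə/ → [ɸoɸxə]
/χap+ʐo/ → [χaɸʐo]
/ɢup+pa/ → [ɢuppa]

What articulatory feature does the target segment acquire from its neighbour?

The segment that alternates is /p/, which surfaces as [ɸ] when adjacent to /ʁ/.
/p/ is a stop while /ʁ/ is a fricative; the output [ɸ] is a fricative, matching the trigger — so the feature that spreads is manner.
The same holds elsewhere in the data: /p/ → [ɸ] before /x/ (stop → fricative, matching a fricative); /p/ → [ɸ] before /ʐ/ (stop → fricative, matching a fricative) — only manner changes, and always toward the following segment.
No alternation appears in [ɢuppa]: there the adjacent consonants already agree in manner (/p/ and /p/ are both stops), so this form is consistent with the same rule.

manner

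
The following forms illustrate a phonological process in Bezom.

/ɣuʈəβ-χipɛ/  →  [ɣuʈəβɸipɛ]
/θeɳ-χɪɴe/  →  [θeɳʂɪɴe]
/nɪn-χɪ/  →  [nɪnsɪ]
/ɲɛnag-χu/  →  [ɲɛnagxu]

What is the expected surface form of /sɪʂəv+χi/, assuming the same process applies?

[sɪʂəvfi]

The data show progressive place assimilation: /χ/ → [ɸ] after /β/; /χ/ → [ʂ] after /ɳ/; /χ/ → [s] after /n/; /χ/ → [x] after /g/. In each pair only place changes, matching the preceding consonant, while manner and voice stay constant.
The rule targets /χ/ (voiceless uvular fricative), which sits after the trigger /v/ (labiodental).
The voiceless labiodental fricative is [f], so /χ/ → [f].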